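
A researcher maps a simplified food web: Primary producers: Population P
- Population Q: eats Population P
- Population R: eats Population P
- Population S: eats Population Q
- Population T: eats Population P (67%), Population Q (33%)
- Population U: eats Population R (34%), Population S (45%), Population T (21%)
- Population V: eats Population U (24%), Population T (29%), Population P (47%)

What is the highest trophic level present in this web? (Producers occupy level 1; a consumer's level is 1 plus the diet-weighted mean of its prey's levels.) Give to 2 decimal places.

Population Q: 1 + 1 = 2
Population R: 1 + 1 = 2
Population S: 1 + 2 = 3
Population T: 1 + (0.67×1 + 0.33×2) = 2.33
Population U: 1 + (0.34×2 + 0.45×3 + 0.21×2.33) = 3.5193
Population V: 1 + (0.24×3.5193 + 0.29×2.33 + 0.47×1) = 2.990332

3.52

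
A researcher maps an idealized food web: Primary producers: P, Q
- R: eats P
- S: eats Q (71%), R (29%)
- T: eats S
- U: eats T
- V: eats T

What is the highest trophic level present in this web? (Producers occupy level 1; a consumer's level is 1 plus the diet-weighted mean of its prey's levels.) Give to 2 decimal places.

4.29

R: 1 + 1 = 2
S: 1 + (0.71×1 + 0.29×2) = 2.29
T: 1 + 2.29 = 3.29
U: 1 + 3.29 = 4.29
V: 1 + 3.29 = 4.29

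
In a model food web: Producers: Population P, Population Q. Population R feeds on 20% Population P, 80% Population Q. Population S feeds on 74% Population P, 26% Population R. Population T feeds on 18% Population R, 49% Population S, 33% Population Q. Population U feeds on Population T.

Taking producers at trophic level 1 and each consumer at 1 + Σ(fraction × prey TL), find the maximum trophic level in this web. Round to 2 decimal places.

3.80

Population R: 1 + (0.2×1 + 0.8×1) = 2
Population S: 1 + (0.74×1 + 0.26×2) = 2.26
Population T: 1 + (0.18×2 + 0.49×2.26 + 0.33×1) = 2.7974
Population U: 1 + 2.7974 = 3.7974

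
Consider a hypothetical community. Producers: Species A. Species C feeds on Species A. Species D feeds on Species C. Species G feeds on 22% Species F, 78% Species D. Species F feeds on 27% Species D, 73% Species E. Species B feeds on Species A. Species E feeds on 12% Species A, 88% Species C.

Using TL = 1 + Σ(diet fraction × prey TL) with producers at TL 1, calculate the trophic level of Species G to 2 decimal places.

4.20

Species B: 1 + 1 = 2
Species C: 1 + 1 = 2
Species D: 1 + 2 = 3
Species E: 1 + (0.12×1 + 0.88×2) = 2.88
Species F: 1 + (0.27×3 + 0.73×2.88) = 3.9124
Species G: 1 + (0.22×3.9124 + 0.78×3) = 4.200728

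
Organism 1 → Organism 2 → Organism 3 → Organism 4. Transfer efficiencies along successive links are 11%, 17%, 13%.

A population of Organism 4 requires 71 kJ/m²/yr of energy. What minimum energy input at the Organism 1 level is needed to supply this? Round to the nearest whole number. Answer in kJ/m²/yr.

29206 kJ/m²/yr

Cumulative transfer efficiency: 0.11 × 0.17 × 0.13 = 0.002431
Organism 1 energy = 71 / 0.002431 = 29206 kJ/m²/yr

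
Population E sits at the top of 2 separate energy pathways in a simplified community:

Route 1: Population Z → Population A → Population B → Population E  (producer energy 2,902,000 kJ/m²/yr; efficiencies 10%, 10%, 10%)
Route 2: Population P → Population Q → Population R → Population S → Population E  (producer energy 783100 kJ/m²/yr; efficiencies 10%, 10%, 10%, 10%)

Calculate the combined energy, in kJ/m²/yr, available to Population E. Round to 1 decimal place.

Route 1: 2902000 × 0.1 × 0.1 × 0.1 = 2902 kJ/m²/yr
Route 2: 783100 × 0.1 × 0.1 × 0.1 × 0.1 = 78.31 kJ/m²/yr
Total at Population E: 2902 + 78.31 = 2980.31 kJ/m²/yr

2980.3 kJ/m²/yr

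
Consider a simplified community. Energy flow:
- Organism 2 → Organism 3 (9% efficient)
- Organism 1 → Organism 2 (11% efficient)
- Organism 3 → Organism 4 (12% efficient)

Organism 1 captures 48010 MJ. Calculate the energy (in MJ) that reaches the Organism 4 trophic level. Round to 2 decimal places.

Organism 2: 48010 × 0.11 = 5281.1 MJ
Organism 3: 5281.1 × 0.09 = 475.299 MJ
Organism 4: 475.299 × 0.12 = 57.03588 MJ

57.04 MJ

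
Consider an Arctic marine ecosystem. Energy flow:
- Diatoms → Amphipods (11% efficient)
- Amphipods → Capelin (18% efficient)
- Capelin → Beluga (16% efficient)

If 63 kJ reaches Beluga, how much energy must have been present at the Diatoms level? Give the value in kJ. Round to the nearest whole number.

Cumulative transfer efficiency: 0.11 × 0.18 × 0.16 = 0.003168
Diatoms energy = 63 / 0.003168 = 19886 kJ

19886 kJ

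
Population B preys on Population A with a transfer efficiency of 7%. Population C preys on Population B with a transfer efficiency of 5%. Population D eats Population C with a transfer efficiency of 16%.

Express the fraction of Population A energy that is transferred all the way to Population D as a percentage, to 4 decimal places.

0.0560%

Product of link efficiencies: 0.07 × 0.05 × 0.16 = 0.00056
As a percentage: 0.00056 × 100 = 0.0560%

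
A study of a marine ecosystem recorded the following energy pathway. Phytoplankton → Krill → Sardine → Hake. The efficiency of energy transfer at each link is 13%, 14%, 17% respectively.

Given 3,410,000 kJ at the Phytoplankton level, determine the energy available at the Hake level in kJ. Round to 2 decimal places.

10550.54 kJ

Krill: 3410000 × 0.13 = 443300 kJ
Sardine: 443300 × 0.14 = 62062 kJ
Hake: 62062 × 0.17 = 10550.54 kJ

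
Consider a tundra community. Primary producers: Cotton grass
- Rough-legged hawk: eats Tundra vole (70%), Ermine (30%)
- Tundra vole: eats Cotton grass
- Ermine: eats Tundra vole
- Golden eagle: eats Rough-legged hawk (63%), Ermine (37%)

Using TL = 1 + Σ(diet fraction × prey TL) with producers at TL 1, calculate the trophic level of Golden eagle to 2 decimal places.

Tundra vole: 1 + 1 = 2
Ermine: 1 + 2 = 3
Rough-legged hawk: 1 + (0.7×2 + 0.3×3) = 3.3
Golden eagle: 1 + (0.63×3.3 + 0.37×3) = 4.189

4.19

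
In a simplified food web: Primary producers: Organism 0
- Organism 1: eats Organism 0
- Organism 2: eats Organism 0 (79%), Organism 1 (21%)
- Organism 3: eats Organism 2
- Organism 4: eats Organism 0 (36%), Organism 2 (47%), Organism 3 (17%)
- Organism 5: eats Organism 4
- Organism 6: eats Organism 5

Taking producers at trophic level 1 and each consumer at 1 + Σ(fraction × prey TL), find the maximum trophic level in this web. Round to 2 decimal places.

4.94

Organism 1: 1 + 1 = 2
Organism 2: 1 + (0.79×1 + 0.21×2) = 2.21
Organism 3: 1 + 2.21 = 3.21
Organism 4: 1 + (0.36×1 + 0.47×2.21 + 0.17×3.21) = 2.9444
Organism 5: 1 + 2.9444 = 3.9444
Organism 6: 1 + 3.9444 = 4.9444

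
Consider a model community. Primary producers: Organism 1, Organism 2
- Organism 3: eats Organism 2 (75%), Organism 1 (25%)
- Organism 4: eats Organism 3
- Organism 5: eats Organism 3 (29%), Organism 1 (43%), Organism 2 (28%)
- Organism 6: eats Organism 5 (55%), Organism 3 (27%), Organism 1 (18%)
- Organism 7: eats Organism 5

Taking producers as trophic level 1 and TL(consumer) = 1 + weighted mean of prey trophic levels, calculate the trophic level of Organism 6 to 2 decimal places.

Organism 3: 1 + (0.75×1 + 0.25×1) = 2
Organism 4: 1 + 2 = 3
Organism 5: 1 + (0.29×2 + 0.43×1 + 0.28×1) = 2.29
Organism 6: 1 + (0.55×2.29 + 0.27×2 + 0.18×1) = 2.9795
Organism 7: 1 + 2.29 = 3.29

2.98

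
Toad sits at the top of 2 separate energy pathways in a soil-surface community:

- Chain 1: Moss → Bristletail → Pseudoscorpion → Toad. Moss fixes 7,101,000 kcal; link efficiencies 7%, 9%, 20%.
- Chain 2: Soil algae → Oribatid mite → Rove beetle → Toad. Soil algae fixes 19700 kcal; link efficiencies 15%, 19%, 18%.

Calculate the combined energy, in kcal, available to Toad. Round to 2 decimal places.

9048.32 kcal

Chain 1: 7101000 × 0.07 × 0.09 × 0.2 = 8947.26 kcal
Chain 2: 19700 × 0.15 × 0.19 × 0.18 = 101.061 kcal
Total at Toad: 8947.26 + 101.061 = 9048.321 kcal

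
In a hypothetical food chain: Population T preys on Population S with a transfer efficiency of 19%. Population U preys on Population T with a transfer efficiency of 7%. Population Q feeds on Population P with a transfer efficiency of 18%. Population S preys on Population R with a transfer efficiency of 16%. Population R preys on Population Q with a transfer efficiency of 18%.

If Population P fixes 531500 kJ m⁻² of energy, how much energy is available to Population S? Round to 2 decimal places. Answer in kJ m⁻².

2755.30 kJ m⁻²

Population Q: 531500 × 0.18 = 95670 kJ m⁻²
Population R: 95670 × 0.18 = 17220.6 kJ m⁻²
Population S: 17220.6 × 0.16 = 2755.296 kJ m⁻²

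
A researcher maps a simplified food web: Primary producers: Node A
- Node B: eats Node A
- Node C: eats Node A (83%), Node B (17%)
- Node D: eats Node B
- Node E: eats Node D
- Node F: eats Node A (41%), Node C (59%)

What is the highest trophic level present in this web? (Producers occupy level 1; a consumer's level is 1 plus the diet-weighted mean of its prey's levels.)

4

Node B: 1 + 1 = 2
Node C: 1 + (0.83×1 + 0.17×2) = 2.17
Node D: 1 + 2 = 3
Node E: 1 + 3 = 4
Node F: 1 + (0.41×1 + 0.59×2.17) = 2.6903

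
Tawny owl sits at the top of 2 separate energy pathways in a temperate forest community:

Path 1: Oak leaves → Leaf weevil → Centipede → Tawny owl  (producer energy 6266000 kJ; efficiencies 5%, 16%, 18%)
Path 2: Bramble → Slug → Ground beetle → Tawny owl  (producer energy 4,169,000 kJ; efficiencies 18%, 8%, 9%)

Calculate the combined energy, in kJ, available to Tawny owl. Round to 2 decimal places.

14426.06 kJ

Path 1: 6266000 × 0.05 × 0.16 × 0.18 = 9023.04 kJ
Path 2: 4169000 × 0.18 × 0.08 × 0.09 = 5403.024 kJ
Total at Tawny owl: 9023.04 + 5403.024 = 14426.064 kJ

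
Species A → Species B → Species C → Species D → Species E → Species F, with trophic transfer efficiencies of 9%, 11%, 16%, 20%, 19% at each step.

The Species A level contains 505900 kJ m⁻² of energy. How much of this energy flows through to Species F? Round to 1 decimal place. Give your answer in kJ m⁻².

30.5 kJ m⁻²

Species B: 505900 × 0.09 = 45531 kJ m⁻²
Species C: 45531 × 0.11 = 5008.41 kJ m⁻²
Species D: 5008.41 × 0.16 = 801.3456 kJ m⁻²
Species E: 801.3456 × 0.2 = 160.26912 kJ m⁻²
Species F: 160.26912 × 0.19 = 30.4511328 kJ m⁻²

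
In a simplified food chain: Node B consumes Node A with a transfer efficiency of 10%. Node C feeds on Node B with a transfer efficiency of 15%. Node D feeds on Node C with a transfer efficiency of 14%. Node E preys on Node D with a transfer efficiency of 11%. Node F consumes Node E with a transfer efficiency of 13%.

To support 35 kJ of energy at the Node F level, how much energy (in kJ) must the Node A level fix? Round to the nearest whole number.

1165501 kJ

Cumulative transfer efficiency: 0.1 × 0.15 × 0.14 × 0.11 × 0.13 = 0.00003003
Node A energy = 35 / 0.00003003 = 1165501 kJ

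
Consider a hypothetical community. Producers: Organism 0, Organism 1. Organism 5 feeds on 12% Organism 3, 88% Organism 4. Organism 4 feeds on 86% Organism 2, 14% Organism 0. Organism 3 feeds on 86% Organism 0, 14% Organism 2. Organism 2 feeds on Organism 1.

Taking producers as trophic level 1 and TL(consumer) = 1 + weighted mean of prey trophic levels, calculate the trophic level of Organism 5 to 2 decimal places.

Organism 2: 1 + 1 = 2
Organism 3: 1 + (0.86×1 + 0.14×2) = 2.14
Organism 4: 1 + (0.86×2 + 0.14×1) = 2.86
Organism 5: 1 + (0.12×2.14 + 0.88×2.86) = 3.7736

3.77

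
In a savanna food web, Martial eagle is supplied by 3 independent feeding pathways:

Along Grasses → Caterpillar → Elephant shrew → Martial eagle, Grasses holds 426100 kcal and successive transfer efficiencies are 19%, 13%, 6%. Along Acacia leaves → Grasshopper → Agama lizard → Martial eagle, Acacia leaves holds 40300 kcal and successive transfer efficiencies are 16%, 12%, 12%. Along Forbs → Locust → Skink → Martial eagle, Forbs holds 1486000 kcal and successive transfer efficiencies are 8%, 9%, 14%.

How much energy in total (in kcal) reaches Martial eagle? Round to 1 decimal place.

Via Grasses: 426100 × 0.19 × 0.13 × 0.06 = 631.4802 kcal
Via Acacia leaves: 40300 × 0.16 × 0.12 × 0.12 = 92.8512 kcal
Via Forbs: 1486000 × 0.08 × 0.09 × 0.14 = 1497.888 kcal
Total at Martial eagle: 631.4802 + 92.8512 + 1497.888 = 2222.2194 kcal

2222.2 kcal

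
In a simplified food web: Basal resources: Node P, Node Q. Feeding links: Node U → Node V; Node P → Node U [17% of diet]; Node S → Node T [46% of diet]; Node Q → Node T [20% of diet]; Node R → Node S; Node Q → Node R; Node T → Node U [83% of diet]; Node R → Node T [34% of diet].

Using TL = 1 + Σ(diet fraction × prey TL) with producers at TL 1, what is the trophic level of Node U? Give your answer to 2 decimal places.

Node R: 1 + 1 = 2
Node S: 1 + 2 = 3
Node T: 1 + (0.2×1 + 0.46×3 + 0.34×2) = 3.26
Node U: 1 + (0.17×1 + 0.83×3.26) = 3.8758
Node V: 1 + 3.8758 = 4.8758

3.88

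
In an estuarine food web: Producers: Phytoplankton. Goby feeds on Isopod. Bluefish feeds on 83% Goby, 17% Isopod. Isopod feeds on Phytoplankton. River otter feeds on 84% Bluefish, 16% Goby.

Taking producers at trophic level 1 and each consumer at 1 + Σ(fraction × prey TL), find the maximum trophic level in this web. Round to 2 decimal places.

Isopod: 1 + 1 = 2
Goby: 1 + 2 = 3
Bluefish: 1 + (0.83×3 + 0.17×2) = 3.83
River otter: 1 + (0.84×3.83 + 0.16×3) = 4.6972

4.70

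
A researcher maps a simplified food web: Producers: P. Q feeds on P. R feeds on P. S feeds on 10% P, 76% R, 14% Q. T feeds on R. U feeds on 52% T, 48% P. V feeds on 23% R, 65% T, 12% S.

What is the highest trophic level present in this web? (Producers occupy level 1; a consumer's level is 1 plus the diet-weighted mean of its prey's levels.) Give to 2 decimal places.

Q: 1 + 1 = 2
R: 1 + 1 = 2
S: 1 + (0.1×1 + 0.76×2 + 0.14×2) = 2.9
T: 1 + 2 = 3
U: 1 + (0.52×3 + 0.48×1) = 3.04
V: 1 + (0.23×2 + 0.65×3 + 0.12×2.9) = 3.758

3.76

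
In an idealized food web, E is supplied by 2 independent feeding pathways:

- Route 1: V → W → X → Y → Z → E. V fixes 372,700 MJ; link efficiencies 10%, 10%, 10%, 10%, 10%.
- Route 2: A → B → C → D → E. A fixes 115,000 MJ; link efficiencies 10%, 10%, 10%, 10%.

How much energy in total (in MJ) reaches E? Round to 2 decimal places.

15.23 MJ

Route 1: 372700 × 0.1 × 0.1 × 0.1 × 0.1 × 0.1 = 3.727 MJ
Route 2: 115000 × 0.1 × 0.1 × 0.1 × 0.1 = 11.5 MJ
Total at E: 3.727 + 11.5 = 15.227 MJ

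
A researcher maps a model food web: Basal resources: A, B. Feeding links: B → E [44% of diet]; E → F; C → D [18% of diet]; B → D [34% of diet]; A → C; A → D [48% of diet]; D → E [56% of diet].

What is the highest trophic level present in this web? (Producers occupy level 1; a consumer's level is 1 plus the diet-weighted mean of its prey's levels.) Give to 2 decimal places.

C: 1 + 1 = 2
D: 1 + (0.48×1 + 0.34×1 + 0.18×2) = 2.18
E: 1 + (0.44×1 + 0.56×2.18) = 2.6608
F: 1 + 2.6608 = 3.6608

3.66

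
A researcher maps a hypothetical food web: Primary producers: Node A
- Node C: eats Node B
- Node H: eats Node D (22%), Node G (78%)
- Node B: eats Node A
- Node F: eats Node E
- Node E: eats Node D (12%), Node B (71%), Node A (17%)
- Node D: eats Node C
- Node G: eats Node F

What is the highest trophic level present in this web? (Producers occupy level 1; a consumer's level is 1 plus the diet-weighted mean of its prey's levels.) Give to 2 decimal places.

5.83

Node B: 1 + 1 = 2
Node C: 1 + 2 = 3
Node D: 1 + 3 = 4
Node E: 1 + (0.12×4 + 0.71×2 + 0.17×1) = 3.07
Node F: 1 + 3.07 = 4.07
Node G: 1 + 4.07 = 5.07
Node H: 1 + (0.22×4 + 0.78×5.07) = 5.8346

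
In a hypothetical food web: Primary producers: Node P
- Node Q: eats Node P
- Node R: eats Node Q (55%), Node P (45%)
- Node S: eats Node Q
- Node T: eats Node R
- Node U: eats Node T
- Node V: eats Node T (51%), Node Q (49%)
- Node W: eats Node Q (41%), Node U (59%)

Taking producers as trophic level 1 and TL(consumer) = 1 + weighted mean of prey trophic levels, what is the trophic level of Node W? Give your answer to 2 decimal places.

4.50

Node Q: 1 + 1 = 2
Node R: 1 + (0.55×2 + 0.45×1) = 2.55
Node S: 1 + 2 = 3
Node T: 1 + 2.55 = 3.55
Node U: 1 + 3.55 = 4.55
Node V: 1 + (0.51×3.55 + 0.49×2) = 3.7905
Node W: 1 + (0.41×2 + 0.59×4.55) = 4.5045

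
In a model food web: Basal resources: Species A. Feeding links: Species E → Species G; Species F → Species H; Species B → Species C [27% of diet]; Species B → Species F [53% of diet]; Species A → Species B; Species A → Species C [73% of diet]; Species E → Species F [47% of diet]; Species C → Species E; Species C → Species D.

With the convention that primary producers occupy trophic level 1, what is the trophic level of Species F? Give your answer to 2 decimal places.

3.60

Species B: 1 + 1 = 2
Species C: 1 + (0.73×1 + 0.27×2) = 2.27
Species D: 1 + 2.27 = 3.27
Species E: 1 + 2.27 = 3.27
Species F: 1 + (0.53×2 + 0.47×3.27) = 3.5969
Species G: 1 + 3.27 = 4.27
Species H: 1 + 3.5969 = 4.5969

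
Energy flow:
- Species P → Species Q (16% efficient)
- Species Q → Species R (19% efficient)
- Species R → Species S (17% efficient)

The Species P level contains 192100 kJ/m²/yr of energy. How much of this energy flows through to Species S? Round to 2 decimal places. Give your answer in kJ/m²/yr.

Species Q: 192100 × 0.16 = 30736 kJ/m²/yr
Species R: 30736 × 0.19 = 5839.84 kJ/m²/yr
Species S: 5839.84 × 0.17 = 992.7728 kJ/m²/yr

992.77 kJ/m²/yr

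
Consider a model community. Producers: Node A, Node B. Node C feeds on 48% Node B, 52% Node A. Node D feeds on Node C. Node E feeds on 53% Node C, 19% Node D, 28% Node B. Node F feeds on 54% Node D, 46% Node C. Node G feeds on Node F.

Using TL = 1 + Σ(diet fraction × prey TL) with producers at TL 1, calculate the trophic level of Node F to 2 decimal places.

3.54

Node C: 1 + (0.48×1 + 0.52×1) = 2
Node D: 1 + 2 = 3
Node E: 1 + (0.53×2 + 0.19×3 + 0.28×1) = 2.91
Node F: 1 + (0.54×3 + 0.46×2) = 3.54
Node G: 1 + 3.54 = 4.54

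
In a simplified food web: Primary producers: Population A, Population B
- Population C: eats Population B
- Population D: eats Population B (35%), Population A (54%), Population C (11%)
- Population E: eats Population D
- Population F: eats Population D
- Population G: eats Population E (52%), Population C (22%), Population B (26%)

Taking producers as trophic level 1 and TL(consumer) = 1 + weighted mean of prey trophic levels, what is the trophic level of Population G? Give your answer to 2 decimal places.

Population C: 1 + 1 = 2
Population D: 1 + (0.35×1 + 0.54×1 + 0.11×2) = 2.11
Population E: 1 + 2.11 = 3.11
Population F: 1 + 2.11 = 3.11
Population G: 1 + (0.52×3.11 + 0.22×2 + 0.26×1) = 3.3172

3.32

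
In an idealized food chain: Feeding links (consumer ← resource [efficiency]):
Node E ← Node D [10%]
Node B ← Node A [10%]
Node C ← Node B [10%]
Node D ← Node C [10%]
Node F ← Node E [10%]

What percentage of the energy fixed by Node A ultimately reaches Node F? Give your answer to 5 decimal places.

Product of link efficiencies: 0.1 × 0.1 × 0.1 × 0.1 × 0.1 = 0.00001
As a percentage: 0.00001 × 100 = 0.00100%

0.00100%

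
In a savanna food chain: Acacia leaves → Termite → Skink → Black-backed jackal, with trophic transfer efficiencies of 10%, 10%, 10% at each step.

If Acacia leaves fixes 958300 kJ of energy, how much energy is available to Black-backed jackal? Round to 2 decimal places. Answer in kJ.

Termite: 958300 × 0.1 = 95830 kJ
Skink: 95830 × 0.1 = 9583 kJ
Black-backed jackal: 9583 × 0.1 = 958.3 kJ

958.30 kJ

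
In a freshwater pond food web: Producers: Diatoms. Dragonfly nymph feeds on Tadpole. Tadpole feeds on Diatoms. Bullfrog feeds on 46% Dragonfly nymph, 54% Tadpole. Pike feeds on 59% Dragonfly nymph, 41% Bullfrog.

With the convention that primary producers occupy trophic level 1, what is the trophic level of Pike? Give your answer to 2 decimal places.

4.19

Tadpole: 1 + 1 = 2
Dragonfly nymph: 1 + 2 = 3
Bullfrog: 1 + (0.46×3 + 0.54×2) = 3.46
Pike: 1 + (0.59×3 + 0.41×3.46) = 4.1886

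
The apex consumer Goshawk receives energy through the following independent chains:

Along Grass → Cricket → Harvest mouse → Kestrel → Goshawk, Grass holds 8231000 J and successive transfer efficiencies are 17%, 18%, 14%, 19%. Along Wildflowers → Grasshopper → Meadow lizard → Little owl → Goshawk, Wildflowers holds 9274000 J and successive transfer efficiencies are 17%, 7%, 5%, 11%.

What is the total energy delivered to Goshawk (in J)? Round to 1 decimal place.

7306.7 J

Via Grass: 8231000 × 0.17 × 0.18 × 0.14 × 0.19 = 6699.70476 J
Via Wildflowers: 9274000 × 0.17 × 0.07 × 0.05 × 0.11 = 606.9833 J
Total at Goshawk: 6699.70476 + 606.9833 = 7306.68806 J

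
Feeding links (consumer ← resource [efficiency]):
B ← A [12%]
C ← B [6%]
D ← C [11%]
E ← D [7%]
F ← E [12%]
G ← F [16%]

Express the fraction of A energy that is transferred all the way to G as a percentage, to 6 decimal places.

0.000106%

Product of link efficiencies: 0.12 × 0.06 × 0.11 × 0.07 × 0.12 × 0.16 = 0.000001064448
As a percentage: 0.000001064448 × 100 = 0.000106%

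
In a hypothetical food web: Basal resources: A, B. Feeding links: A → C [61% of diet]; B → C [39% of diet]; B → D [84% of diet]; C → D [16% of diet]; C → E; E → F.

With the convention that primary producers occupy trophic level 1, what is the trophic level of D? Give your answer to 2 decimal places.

C: 1 + (0.61×1 + 0.39×1) = 2
D: 1 + (0.84×1 + 0.16×2) = 2.16
E: 1 + 2 = 3
F: 1 + 3 = 4

2.16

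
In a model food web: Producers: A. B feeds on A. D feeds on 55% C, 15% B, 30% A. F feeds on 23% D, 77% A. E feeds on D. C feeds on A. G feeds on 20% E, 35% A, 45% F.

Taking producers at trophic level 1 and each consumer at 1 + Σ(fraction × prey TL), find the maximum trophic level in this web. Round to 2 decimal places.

3.70

B: 1 + 1 = 2
C: 1 + 1 = 2
D: 1 + (0.55×2 + 0.15×2 + 0.3×1) = 2.7
E: 1 + 2.7 = 3.7
F: 1 + (0.23×2.7 + 0.77×1) = 2.391
G: 1 + (0.2×3.7 + 0.35×1 + 0.45×2.391) = 3.16595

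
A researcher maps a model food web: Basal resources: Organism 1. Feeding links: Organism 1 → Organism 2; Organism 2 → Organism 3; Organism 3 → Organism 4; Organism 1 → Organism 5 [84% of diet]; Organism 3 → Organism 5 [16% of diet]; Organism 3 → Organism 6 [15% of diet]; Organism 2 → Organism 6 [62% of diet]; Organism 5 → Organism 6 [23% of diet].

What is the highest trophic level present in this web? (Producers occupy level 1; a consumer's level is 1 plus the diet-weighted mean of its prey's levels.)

Organism 2: 1 + 1 = 2
Organism 3: 1 + 2 = 3
Organism 4: 1 + 3 = 4
Organism 5: 1 + (0.84×1 + 0.16×3) = 2.32
Organism 6: 1 + (0.15×3 + 0.62×2 + 0.23×2.32) = 3.2236

4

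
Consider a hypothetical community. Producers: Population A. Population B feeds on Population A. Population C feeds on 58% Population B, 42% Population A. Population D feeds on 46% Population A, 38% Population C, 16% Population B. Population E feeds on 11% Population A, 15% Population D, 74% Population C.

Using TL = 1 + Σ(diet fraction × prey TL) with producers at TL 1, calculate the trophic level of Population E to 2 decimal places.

Population B: 1 + 1 = 2
Population C: 1 + (0.58×2 + 0.42×1) = 2.58
Population D: 1 + (0.46×1 + 0.38×2.58 + 0.16×2) = 2.7604
Population E: 1 + (0.11×1 + 0.15×2.7604 + 0.74×2.58) = 3.43326

3.43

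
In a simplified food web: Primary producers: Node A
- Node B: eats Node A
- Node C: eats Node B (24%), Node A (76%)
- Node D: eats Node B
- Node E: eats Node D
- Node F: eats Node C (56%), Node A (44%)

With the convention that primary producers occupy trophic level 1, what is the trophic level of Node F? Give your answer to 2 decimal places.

2.69

Node B: 1 + 1 = 2
Node C: 1 + (0.24×2 + 0.76×1) = 2.24
Node D: 1 + 2 = 3
Node E: 1 + 3 = 4
Node F: 1 + (0.56×2.24 + 0.44×1) = 2.6944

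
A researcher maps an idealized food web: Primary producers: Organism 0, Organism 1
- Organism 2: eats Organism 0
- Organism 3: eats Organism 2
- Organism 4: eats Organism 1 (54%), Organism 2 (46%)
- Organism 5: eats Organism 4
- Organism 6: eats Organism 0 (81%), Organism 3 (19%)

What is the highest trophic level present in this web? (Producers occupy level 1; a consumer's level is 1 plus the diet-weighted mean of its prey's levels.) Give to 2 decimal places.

3.46

Organism 2: 1 + 1 = 2
Organism 3: 1 + 2 = 3
Organism 4: 1 + (0.54×1 + 0.46×2) = 2.46
Organism 5: 1 + 2.46 = 3.46
Organism 6: 1 + (0.81×1 + 0.19×3) = 2.38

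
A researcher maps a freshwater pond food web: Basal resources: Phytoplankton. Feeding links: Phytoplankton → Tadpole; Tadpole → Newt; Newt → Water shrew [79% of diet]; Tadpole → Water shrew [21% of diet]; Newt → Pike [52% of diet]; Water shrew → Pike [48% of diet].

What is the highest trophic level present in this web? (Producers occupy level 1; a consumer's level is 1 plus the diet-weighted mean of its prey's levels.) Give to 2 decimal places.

Tadpole: 1 + 1 = 2
Newt: 1 + 2 = 3
Water shrew: 1 + (0.79×3 + 0.21×2) = 3.79
Pike: 1 + (0.52×3 + 0.48×3.79) = 4.3792

4.38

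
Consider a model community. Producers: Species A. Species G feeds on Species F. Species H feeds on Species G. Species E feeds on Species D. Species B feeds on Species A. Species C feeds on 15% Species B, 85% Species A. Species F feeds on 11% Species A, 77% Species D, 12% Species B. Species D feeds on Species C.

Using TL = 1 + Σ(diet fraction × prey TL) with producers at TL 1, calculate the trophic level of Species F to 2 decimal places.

Species B: 1 + 1 = 2
Species C: 1 + (0.15×2 + 0.85×1) = 2.15
Species D: 1 + 2.15 = 3.15
Species E: 1 + 3.15 = 4.15
Species F: 1 + (0.11×1 + 0.77×3.15 + 0.12×2) = 3.7755
Species G: 1 + 3.7755 = 4.7755
Species H: 1 + 4.7755 = 5.7755

3.78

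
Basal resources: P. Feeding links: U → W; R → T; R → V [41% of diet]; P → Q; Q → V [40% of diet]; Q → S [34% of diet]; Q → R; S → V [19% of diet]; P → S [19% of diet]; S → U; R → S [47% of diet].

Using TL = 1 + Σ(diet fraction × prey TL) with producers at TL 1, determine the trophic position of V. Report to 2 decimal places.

Q: 1 + 1 = 2
R: 1 + 2 = 3
S: 1 + (0.47×3 + 0.34×2 + 0.19×1) = 3.28
T: 1 + 3 = 4
U: 1 + 3.28 = 4.28
V: 1 + (0.41×3 + 0.19×3.28 + 0.4×2) = 3.6532
W: 1 + 4.28 = 5.28

3.65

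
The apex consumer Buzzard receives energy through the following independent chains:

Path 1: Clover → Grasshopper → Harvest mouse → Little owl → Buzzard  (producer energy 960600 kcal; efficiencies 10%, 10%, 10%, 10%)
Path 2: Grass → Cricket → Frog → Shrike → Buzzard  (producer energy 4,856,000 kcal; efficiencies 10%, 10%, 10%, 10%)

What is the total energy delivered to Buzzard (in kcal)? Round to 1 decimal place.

581.7 kcal

Path 1: 960600 × 0.1 × 0.1 × 0.1 × 0.1 = 96.06 kcal
Path 2: 4856000 × 0.1 × 0.1 × 0.1 × 0.1 = 485.6 kcal
Total at Buzzard: 96.06 + 485.6 = 581.66 kcal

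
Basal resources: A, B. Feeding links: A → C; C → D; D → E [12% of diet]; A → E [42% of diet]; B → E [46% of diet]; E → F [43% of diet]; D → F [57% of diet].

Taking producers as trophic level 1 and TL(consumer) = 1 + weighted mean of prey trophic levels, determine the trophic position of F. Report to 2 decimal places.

3.67

C: 1 + 1 = 2
D: 1 + 2 = 3
E: 1 + (0.12×3 + 0.42×1 + 0.46×1) = 2.24
F: 1 + (0.43×2.24 + 0.57×3) = 3.6732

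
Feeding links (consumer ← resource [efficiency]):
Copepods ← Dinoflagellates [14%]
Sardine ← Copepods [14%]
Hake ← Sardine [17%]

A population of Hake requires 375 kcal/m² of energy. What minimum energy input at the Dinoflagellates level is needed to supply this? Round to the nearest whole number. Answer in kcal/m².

112545 kcal/m²

Cumulative transfer efficiency: 0.14 × 0.14 × 0.17 = 0.003332
Dinoflagellates energy = 375 / 0.003332 = 112545 kcal/m²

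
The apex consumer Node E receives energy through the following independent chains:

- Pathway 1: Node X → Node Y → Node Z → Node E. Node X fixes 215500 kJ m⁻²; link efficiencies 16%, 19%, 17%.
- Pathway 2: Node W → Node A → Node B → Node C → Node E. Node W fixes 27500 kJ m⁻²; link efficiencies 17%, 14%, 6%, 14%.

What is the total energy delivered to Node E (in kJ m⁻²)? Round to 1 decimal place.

1119.2 kJ m⁻²

Pathway 1: 215500 × 0.16 × 0.19 × 0.17 = 1113.704 kJ m⁻²
Pathway 2: 27500 × 0.17 × 0.14 × 0.06 × 0.14 = 5.4978 kJ m⁻²
Total at Node E: 1113.704 + 5.4978 = 1119.2018 kJ m⁻²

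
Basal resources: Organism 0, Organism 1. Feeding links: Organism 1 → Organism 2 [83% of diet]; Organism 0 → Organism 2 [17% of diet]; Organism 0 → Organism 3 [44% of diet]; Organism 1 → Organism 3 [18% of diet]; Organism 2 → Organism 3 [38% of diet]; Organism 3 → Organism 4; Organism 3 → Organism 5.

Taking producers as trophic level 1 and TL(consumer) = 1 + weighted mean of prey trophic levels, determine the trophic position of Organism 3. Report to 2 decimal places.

2.38

Organism 2: 1 + (0.83×1 + 0.17×1) = 2
Organism 3: 1 + (0.44×1 + 0.18×1 + 0.38×2) = 2.38
Organism 4: 1 + 2.38 = 3.38
Organism 5: 1 + 2.38 = 3.38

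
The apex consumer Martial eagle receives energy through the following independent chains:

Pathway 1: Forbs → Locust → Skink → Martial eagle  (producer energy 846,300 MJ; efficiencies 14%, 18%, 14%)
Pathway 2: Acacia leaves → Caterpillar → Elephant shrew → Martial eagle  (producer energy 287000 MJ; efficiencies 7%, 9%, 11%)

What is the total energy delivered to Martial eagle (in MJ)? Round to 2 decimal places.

3184.64 MJ

Pathway 1: 846300 × 0.14 × 0.18 × 0.14 = 2985.7464 MJ
Pathway 2: 287000 × 0.07 × 0.09 × 0.11 = 198.891 MJ
Total at Martial eagle: 2985.7464 + 198.891 = 3184.6374 MJ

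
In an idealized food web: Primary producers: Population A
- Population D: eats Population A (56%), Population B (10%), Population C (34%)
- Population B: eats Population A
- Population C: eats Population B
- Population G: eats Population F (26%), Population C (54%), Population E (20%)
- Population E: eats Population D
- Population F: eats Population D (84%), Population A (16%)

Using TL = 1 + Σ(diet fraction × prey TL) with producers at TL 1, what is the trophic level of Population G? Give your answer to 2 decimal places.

Population B: 1 + 1 = 2
Population C: 1 + 2 = 3
Population D: 1 + (0.56×1 + 0.1×2 + 0.34×3) = 2.78
Population E: 1 + 2.78 = 3.78
Population F: 1 + (0.84×2.78 + 0.16×1) = 3.4952
Population G: 1 + (0.26×3.4952 + 0.54×3 + 0.2×3.78) = 4.284752

4.28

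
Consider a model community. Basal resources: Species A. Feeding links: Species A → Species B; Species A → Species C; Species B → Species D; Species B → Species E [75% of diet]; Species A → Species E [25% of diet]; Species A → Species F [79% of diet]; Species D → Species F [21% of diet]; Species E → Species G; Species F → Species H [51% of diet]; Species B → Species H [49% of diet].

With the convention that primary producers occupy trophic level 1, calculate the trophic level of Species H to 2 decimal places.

3.21

Species B: 1 + 1 = 2
Species C: 1 + 1 = 2
Species D: 1 + 2 = 3
Species E: 1 + (0.75×2 + 0.25×1) = 2.75
Species F: 1 + (0.79×1 + 0.21×3) = 2.42
Species G: 1 + 2.75 = 3.75
Species H: 1 + (0.51×2.42 + 0.49×2) = 3.2142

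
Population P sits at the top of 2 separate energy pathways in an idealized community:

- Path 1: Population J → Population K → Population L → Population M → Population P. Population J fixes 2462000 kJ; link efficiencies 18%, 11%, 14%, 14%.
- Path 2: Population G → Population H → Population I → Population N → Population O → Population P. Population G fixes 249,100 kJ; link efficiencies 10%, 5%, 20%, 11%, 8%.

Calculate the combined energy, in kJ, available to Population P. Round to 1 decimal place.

957.6 kJ

Path 1: 2462000 × 0.18 × 0.11 × 0.14 × 0.14 = 955.45296 kJ
Path 2: 249100 × 0.1 × 0.05 × 0.2 × 0.11 × 0.08 = 2.19208 kJ
Total at Population P: 955.45296 + 2.19208 = 957.64504 kJ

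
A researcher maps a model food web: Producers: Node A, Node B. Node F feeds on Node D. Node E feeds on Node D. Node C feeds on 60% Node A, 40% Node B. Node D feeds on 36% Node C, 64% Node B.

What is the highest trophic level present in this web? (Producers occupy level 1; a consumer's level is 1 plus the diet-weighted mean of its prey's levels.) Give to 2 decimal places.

3.36

Node C: 1 + (0.6×1 + 0.4×1) = 2
Node D: 1 + (0.36×2 + 0.64×1) = 2.36
Node E: 1 + 2.36 = 3.36
Node F: 1 + 2.36 = 3.36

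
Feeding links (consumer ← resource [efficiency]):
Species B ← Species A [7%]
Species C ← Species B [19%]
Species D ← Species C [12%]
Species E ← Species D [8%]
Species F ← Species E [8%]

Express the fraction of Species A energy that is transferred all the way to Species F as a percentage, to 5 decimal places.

Product of link efficiencies: 0.07 × 0.19 × 0.12 × 0.08 × 0.08 = 0.0000102144
As a percentage: 0.0000102144 × 100 = 0.00102%

0.00102%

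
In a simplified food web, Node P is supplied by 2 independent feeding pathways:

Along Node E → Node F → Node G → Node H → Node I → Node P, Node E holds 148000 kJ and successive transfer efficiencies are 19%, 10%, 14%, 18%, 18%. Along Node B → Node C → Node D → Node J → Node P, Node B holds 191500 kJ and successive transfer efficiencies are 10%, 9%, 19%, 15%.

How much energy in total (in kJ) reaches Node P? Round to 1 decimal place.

Via Node E: 148000 × 0.19 × 0.1 × 0.14 × 0.18 × 0.18 = 12.755232 kJ
Via Node B: 191500 × 0.1 × 0.09 × 0.19 × 0.15 = 49.11975 kJ
Total at Node P: 12.755232 + 49.11975 = 61.874982 kJ

61.9 kJ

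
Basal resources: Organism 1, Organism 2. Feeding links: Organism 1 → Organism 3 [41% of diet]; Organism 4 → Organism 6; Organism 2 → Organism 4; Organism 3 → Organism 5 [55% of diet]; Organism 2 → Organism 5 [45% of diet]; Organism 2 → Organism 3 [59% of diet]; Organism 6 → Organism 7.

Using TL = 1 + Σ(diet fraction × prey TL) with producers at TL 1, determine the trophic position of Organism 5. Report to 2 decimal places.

Organism 3: 1 + (0.41×1 + 0.59×1) = 2
Organism 4: 1 + 1 = 2
Organism 5: 1 + (0.55×2 + 0.45×1) = 2.55
Organism 6: 1 + 2 = 3
Organism 7: 1 + 3 = 4

2.55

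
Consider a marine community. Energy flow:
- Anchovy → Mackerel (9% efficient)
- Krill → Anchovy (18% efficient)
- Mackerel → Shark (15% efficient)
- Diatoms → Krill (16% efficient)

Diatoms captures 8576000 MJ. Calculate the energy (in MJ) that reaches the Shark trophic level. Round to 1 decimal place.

3334.3 MJ

Krill: 8576000 × 0.16 = 1372160 MJ
Anchovy: 1372160 × 0.18 = 246988.8 MJ
Mackerel: 246988.8 × 0.09 = 22228.992 MJ
Shark: 22228.992 × 0.15 = 3334.3488 MJ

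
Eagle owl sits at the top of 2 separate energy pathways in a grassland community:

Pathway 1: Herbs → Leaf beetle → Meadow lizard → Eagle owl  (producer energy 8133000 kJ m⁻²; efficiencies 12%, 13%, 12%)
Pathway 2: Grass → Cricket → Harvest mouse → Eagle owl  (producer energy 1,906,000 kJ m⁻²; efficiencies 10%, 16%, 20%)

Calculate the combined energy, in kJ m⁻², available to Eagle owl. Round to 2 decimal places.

21324.18 kJ m⁻²

Pathway 1: 8133000 × 0.12 × 0.13 × 0.12 = 15224.976 kJ m⁻²
Pathway 2: 1906000 × 0.1 × 0.16 × 0.2 = 6099.2 kJ m⁻²
Total at Eagle owl: 15224.976 + 6099.2 = 21324.176 kJ m⁻²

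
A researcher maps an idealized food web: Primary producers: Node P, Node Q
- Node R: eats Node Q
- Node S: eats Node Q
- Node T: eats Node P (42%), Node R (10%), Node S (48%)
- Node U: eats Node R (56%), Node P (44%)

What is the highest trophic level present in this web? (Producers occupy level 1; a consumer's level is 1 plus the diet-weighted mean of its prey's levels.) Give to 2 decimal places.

Node R: 1 + 1 = 2
Node S: 1 + 1 = 2
Node T: 1 + (0.42×1 + 0.1×2 + 0.48×2) = 2.58
Node U: 1 + (0.56×2 + 0.44×1) = 2.56

2.58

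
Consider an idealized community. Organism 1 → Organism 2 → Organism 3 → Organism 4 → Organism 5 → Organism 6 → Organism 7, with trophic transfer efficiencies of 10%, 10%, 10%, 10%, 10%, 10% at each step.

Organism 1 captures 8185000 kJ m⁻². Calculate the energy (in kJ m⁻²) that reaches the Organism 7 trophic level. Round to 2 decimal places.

Organism 2: 8185000 × 0.1 = 818500 kJ m⁻²
Organism 3: 818500 × 0.1 = 81850 kJ m⁻²
Organism 4: 81850 × 0.1 = 8185 kJ m⁻²
Organism 5: 8185 × 0.1 = 818.5 kJ m⁻²
Organism 6: 818.5 × 0.1 = 81.85 kJ m⁻²
Organism 7: 81.85 × 0.1 = 8.185 kJ m⁻²

8.19 kJ m⁻²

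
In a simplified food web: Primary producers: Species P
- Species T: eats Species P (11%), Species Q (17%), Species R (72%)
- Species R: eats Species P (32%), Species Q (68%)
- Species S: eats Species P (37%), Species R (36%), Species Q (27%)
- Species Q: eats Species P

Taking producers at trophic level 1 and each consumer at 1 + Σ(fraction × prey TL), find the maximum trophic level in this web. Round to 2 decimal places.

Species Q: 1 + 1 = 2
Species R: 1 + (0.32×1 + 0.68×2) = 2.68
Species S: 1 + (0.37×1 + 0.36×2.68 + 0.27×2) = 2.8748
Species T: 1 + (0.11×1 + 0.17×2 + 0.72×2.68) = 3.3796

3.38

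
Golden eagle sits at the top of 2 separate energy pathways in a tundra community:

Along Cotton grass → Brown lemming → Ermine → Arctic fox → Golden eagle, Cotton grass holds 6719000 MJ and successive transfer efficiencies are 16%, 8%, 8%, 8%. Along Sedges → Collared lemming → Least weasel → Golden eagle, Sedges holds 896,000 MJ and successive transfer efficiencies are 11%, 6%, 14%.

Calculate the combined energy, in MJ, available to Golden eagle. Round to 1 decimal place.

1378.3 MJ

Via Cotton grass: 6719000 × 0.16 × 0.08 × 0.08 × 0.08 = 550.42048 MJ
Via Sedges: 896000 × 0.11 × 0.06 × 0.14 = 827.904 MJ
Total at Golden eagle: 550.42048 + 827.904 = 1378.32448 MJ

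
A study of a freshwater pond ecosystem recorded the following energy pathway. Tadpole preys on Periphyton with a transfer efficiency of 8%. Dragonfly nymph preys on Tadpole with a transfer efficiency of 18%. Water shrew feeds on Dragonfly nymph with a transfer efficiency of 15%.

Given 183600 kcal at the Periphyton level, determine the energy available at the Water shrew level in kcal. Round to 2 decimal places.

396.58 kcal

Tadpole: 183600 × 0.08 = 14688 kcal
Dragonfly nymph: 14688 × 0.18 = 2643.84 kcal
Water shrew: 2643.84 × 0.15 = 396.576 kcal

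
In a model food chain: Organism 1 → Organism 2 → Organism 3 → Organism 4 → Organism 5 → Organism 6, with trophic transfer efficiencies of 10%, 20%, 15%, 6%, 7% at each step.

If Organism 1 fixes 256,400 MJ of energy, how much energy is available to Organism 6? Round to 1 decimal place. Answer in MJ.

3.2 MJ

Organism 2: 256400 × 0.1 = 25640 MJ
Organism 3: 25640 × 0.2 = 5128 MJ
Organism 4: 5128 × 0.15 = 769.2 MJ
Organism 5: 769.2 × 0.06 = 46.152 MJ
Organism 6: 46.152 × 0.07 = 3.23064 MJ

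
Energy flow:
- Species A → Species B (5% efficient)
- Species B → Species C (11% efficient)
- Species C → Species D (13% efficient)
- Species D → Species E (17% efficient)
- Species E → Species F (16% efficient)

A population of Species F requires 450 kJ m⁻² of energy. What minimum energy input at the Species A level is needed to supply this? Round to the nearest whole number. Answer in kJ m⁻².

Cumulative transfer efficiency: 0.05 × 0.11 × 0.13 × 0.17 × 0.16 = 0.000019448
Species A energy = 450 / 0.000019448 = 23138626 kJ m⁻²

23138626 kJ m⁻²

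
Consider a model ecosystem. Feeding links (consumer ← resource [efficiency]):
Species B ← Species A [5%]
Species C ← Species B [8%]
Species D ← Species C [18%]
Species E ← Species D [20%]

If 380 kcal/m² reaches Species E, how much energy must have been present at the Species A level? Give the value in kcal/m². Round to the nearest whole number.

2638889 kcal/m²

Cumulative transfer efficiency: 0.05 × 0.08 × 0.18 × 0.2 = 0.000144
Species A energy = 380 / 0.000144 = 2638889 kcal/m²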